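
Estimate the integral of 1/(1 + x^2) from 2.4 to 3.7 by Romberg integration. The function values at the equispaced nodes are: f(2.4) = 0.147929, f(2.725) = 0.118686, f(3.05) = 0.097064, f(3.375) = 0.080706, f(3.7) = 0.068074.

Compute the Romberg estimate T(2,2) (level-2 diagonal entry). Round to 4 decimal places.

T(0,0) (trapezoid, 1 panel, h=1.3000): 0.140402
T(1,0) (trapezoid, 2 panels, h=0.6500): 0.133293
T(2,0) (trapezoid, 4 panels, h=0.3250): 0.131449
T(1,1) = 0.133293 + (0.133293 − 0.140402)/3 = 0.130923
T(2,1) = 0.131449 + (0.131449 − 0.133293)/3 = 0.130834
T(2,2) = 0.130834 + (0.130834 − 0.130923)/15 = 0.130828

0.1308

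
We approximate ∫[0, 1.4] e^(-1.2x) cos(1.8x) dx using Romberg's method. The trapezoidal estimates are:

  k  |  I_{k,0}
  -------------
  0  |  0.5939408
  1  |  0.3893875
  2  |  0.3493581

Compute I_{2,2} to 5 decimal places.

I_{1,1} = 0.3893875 + (0.3893875 − 0.5939408)/3 = 0.3212031
I_{2,1} = 0.3493581 + (0.3493581 − 0.3893875)/3 = 0.3360150
I_{2,2} = 0.3360150 + (0.3360150 − 0.3212031)/15 = 0.3370025

0.33700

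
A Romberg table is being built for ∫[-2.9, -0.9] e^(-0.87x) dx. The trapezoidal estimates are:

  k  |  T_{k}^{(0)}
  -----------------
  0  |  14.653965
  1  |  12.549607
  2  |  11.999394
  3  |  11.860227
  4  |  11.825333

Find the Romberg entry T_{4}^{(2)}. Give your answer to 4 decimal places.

11.8137

Richardson extrapolation on the trapezoidal column (denominator 4−1=3):
T_{3}^{(1)} = 11.860227 + (11.860227 − 11.999394)/3 = 11.813838
T_{4}^{(1)} = (4·11.825333 − 11.860227) / 3 = 11.813702
T_{4}^{(2)} = (16·11.813702 − 11.813838) / 15 = 11.813693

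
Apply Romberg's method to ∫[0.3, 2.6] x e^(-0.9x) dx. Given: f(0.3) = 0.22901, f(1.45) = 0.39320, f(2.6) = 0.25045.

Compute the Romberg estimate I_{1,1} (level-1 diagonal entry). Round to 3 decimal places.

0.787

I_{0,0} (trapezoid, 1 panel, h=2.3000): 0.55138
I_{1,0} (trapezoid, 2 panels, h=1.1500): 0.72787
I_{1,1} = 0.72787 + (0.72787 − 0.55138)/3 = 0.78670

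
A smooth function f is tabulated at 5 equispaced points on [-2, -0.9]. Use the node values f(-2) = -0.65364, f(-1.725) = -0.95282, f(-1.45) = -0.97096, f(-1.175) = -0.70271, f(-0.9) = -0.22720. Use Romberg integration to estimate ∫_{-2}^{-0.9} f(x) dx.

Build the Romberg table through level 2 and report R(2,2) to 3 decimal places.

R(0,0) (trapezoid, 1 panel, h=1.1000): -0.48446
R(1,0) (trapezoid, 2 panels, h=0.5500): -0.77626
R(2,0) (trapezoid, 4 panels, h=0.2750): -0.84340
R(1,1) = -0.77626 + (-0.77626 − (-0.48446))/3 = -0.87353
R(2,1) = -0.84340 + (-0.84340 − (-0.77626))/3 = -0.86578
R(2,2) = -0.86578 + (-0.86578 − (-0.87353))/15 = -0.86526

-0.865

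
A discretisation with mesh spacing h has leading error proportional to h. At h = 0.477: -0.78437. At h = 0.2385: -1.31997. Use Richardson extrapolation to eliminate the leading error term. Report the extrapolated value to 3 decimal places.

-1.856

Extrapolated value = (2·A(h/2) − A(h)) / (2 − 1)
= (2·(-1.31997) − (-0.78437)) / 1
= -1.85557 / 1 = -1.85557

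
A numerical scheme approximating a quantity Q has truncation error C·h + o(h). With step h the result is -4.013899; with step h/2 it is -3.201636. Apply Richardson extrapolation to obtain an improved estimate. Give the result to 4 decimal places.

Extrapolated value = (2·A(h/2) − A(h)) / (2 − 1)
= (2·(-3.201636) − (-4.013899)) / 1
= -2.389373 / 1 = -2.389373

-2.3894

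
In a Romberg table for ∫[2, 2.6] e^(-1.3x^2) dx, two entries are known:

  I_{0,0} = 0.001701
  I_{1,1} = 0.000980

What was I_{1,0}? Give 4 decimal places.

0.0012

From I_{1,1} = (4·I_{1,0} − I_{0,0})/3, solve for I_{1,0}:
4·I_{1,0} = 3·0.000980 + 0.001701 = 0.004641
I_{1,0} = 0.001160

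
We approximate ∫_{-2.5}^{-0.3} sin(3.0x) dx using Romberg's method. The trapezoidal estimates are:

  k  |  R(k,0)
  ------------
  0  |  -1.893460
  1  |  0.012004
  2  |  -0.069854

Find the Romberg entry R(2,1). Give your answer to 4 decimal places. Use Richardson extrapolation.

Richardson extrapolation on the trapezoidal column (denominator 4−1=3):
R(2,1) = -0.069854 + (-0.069854 − 0.012004)/3 = -0.097140

-0.0971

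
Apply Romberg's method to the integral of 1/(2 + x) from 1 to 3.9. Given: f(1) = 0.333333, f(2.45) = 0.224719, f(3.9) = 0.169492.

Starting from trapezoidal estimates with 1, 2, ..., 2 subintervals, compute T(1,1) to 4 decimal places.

T(0,0) (trapezoid, 1 panel, h=2.9000): 0.729096
T(1,0) (trapezoid, 2 panels, h=1.4500): 0.690391
T(1,1) = 0.690391 + (0.690391 − 0.729096)/3 = 0.677489

0.6775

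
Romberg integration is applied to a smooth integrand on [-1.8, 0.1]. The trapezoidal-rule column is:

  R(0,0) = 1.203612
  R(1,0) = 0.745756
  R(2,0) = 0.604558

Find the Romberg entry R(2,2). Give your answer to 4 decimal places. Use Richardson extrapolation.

0.5551

Richardson extrapolation on the trapezoidal column (denominator 4−1=3):
R(1,1) = 0.745756 + (0.745756 − 1.203612)/3 = 0.593137
R(2,1) = (4·0.604558 − 0.745756) / 3 = 0.557492
R(2,2) = (16·0.557492 − 0.593137) / 15 = 0.555116
(Column j=1 coincides with Simpson's rule on the same nodes.)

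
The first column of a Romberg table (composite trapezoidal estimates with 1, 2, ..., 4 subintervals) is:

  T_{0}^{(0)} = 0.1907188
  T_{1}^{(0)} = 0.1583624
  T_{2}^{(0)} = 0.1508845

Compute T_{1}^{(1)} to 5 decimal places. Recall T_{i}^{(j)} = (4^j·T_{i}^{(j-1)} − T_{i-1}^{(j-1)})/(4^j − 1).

0.14758

T_{1}^{(1)} = 0.1583624 + (0.1583624 − 0.1907188)/3 = 0.1475769
(Column j=1 coincides with Simpson's rule on the same nodes.)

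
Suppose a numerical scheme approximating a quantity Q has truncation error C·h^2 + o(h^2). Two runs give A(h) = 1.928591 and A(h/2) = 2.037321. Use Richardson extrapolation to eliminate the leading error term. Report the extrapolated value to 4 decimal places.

The leading error scales as h^2; refining by a factor of 2 reduces it by 2^2 = 4.
Extrapolated value = (4·A(h/2) − A(h)) / (4 − 1)
= (4·2.037321 − 1.928591) / 3
= 6.220693 / 3 = 2.073564

2.0736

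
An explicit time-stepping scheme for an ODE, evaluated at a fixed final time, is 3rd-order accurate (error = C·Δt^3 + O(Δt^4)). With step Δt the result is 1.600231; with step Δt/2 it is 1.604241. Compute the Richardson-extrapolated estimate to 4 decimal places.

Extrapolated value = (8·A(Δt/2) − A(Δt)) / (8 − 1)
= (8·1.604241 − 1.600231) / 7
= 11.233697 / 7 = 1.604814

1.6048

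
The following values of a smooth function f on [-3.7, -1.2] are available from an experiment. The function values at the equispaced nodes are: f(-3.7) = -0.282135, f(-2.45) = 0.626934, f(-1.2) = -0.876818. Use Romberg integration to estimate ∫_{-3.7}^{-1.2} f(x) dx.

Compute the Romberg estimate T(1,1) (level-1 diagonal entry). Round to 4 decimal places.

T(0,0) (trapezoid, 1 panel, h=2.5000): -1.448691
T(1,0) (trapezoid, 2 panels, h=1.2500): 0.059322
T(1,1) = 0.059322 + (0.059322 − (-1.448691))/3 = 0.561993

0.5620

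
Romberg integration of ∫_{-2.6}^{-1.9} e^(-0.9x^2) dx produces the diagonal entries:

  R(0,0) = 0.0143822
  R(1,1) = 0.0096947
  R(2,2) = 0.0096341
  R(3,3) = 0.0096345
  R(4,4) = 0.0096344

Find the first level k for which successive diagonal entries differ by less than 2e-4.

k = 2

|R(1,1) − R(0,0)| = 0.0046875 ≥ 2e-4
|R(2,2) − R(1,1)| = 0.0000606 < 2e-4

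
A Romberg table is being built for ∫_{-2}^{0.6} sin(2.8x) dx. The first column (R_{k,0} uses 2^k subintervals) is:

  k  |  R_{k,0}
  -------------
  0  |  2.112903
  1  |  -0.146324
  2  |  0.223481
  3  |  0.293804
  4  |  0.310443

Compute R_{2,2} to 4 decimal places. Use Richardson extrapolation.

R_{1,1} = -0.146324 + (-0.146324 − 2.112903)/3 = -0.899400
R_{2,1} = 0.223481 + (0.223481 − (-0.146324))/3 = 0.346749
R_{2,2} = (16·0.346749 − (-0.899400)) / 15 = 0.429826
(Column j=1 coincides with Simpson's rule on the same nodes.)

0.4298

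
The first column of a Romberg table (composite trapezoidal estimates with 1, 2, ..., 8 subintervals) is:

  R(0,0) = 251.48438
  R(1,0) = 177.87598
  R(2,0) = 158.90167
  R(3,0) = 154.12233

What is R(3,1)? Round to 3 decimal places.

152.529

R(3,1) = (4·154.12233 − 158.90167) / 3 = 152.52922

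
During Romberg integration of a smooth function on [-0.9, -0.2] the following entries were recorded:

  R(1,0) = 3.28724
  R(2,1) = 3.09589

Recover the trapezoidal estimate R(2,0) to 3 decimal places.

3.144

From R(2,1) = (4·R(2,0) − R(1,0))/3, solve for R(2,0):
4·R(2,0) = 3·3.09589 + 3.28724 = 12.57491
R(2,0) = 3.14373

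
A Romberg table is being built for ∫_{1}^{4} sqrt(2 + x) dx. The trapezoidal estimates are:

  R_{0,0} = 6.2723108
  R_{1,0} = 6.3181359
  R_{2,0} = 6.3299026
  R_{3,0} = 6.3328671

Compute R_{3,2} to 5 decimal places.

6.33386

R_{2,1} = 6.3299026 + (6.3299026 − 6.3181359)/3 = 6.3338248
R_{3,1} = 6.3328671 + (6.3328671 − 6.3299026)/3 = 6.3338553
R_{3,2} = (16·6.3338553 − 6.3338248) / 15 = 6.3338573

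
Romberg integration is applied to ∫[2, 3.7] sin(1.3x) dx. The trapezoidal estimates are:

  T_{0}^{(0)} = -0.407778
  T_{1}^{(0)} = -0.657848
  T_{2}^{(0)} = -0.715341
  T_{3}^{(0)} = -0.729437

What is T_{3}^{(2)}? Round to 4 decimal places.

-0.7341

Richardson extrapolation on the trapezoidal column (denominator 4−1=3):
T_{2}^{(1)} = -0.715341 + (-0.715341 − (-0.657848))/3 = -0.734505
T_{3}^{(1)} = (4·(-0.729437) − (-0.715341)) / 3 = -0.734136
T_{3}^{(2)} = -0.734136 + (-0.734136 − (-0.734505))/15 = -0.734111
(Column j=1 coincides with Simpson's rule on the same nodes.)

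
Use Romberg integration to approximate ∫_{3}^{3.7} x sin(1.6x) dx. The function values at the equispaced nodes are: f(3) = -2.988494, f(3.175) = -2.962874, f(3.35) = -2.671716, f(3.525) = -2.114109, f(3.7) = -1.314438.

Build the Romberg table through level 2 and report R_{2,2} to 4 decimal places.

R_{0,0} (trapezoid, 1 panel, h=0.7000): -1.506026
R_{1,0} (trapezoid, 2 panels, h=0.3500): -1.688114
R_{2,0} (trapezoid, 4 panels, h=0.1750): -1.732529
R_{1,1} = -1.688114 + (-1.688114 − (-1.506026))/3 = -1.748810
R_{2,1} = -1.732529 + (-1.732529 − (-1.688114))/3 = -1.747334
R_{2,2} = -1.747334 + (-1.747334 − (-1.748810))/15 = -1.747236

-1.7472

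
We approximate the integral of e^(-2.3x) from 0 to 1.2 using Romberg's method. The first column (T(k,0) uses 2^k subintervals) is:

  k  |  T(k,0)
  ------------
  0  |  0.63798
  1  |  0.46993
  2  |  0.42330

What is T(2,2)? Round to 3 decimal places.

0.407

T(1,1) = 0.46993 + (0.46993 − 0.63798)/3 = 0.41391
T(2,1) = 0.42330 + (0.42330 − 0.46993)/3 = 0.40776
T(2,2) = (16·0.40776 − 0.41391) / 15 = 0.40735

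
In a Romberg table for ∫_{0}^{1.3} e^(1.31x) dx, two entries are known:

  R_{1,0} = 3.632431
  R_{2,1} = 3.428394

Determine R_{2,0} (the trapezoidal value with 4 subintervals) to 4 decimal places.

3.4794

From R_{2,1} = (4·R_{2,0} − R_{1,0})/3, solve for R_{2,0}:
4·R_{2,0} = 3·3.428394 + 3.632431 = 13.917613
R_{2,0} = 3.479403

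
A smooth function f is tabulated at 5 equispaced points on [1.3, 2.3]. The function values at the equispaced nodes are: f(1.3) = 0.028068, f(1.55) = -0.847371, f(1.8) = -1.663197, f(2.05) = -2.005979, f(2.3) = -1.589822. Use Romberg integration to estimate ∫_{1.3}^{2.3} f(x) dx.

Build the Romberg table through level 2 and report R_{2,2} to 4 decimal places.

R_{0,0} (trapezoid, 1 panel, h=1.0000): -0.780877
R_{1,0} (trapezoid, 2 panels, h=0.5000): -1.222037
R_{2,0} (trapezoid, 4 panels, h=0.2500): -1.324356
R_{1,1} = -1.222037 + (-1.222037 − (-0.780877))/3 = -1.369090
R_{2,1} = -1.324356 + (-1.324356 − (-1.222037))/3 = -1.358462
R_{2,2} = -1.358462 + (-1.358462 − (-1.369090))/15 = -1.357753

-1.3578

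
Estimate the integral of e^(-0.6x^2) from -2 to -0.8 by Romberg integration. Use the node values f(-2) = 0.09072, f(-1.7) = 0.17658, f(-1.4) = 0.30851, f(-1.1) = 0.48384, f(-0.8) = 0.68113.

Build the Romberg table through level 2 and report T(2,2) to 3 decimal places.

T(0,0) (trapezoid, 1 panel, h=1.2000): 0.46311
T(1,0) (trapezoid, 2 panels, h=0.6000): 0.41666
T(2,0) (trapezoid, 4 panels, h=0.3000): 0.40646
T(1,1) = 0.41666 + (0.41666 − 0.46311)/3 = 0.40118
T(2,1) = 0.40646 + (0.40646 − 0.41666)/3 = 0.40306
T(2,2) = 0.40306 + (0.40306 − 0.40118)/15 = 0.40319

0.403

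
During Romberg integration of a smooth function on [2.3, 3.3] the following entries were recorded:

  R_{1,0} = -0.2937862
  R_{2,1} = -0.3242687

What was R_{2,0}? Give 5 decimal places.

-0.31665

From R_{2,1} = (4·R_{2,0} − R_{1,0})/3, solve for R_{2,0}:
4·R_{2,0} = 3·(-0.3242687) + (-0.2937862) = -1.2665923
R_{2,0} = -0.3166481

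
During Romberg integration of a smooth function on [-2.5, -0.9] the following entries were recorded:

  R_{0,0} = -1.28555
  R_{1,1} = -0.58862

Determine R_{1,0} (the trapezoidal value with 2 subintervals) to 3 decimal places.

From R_{1,1} = (4·R_{1,0} − R_{0,0})/3, solve for R_{1,0}:
4·R_{1,0} = 3·(-0.58862) + (-1.28555) = -3.05141
R_{1,0} = -0.76285

-0.763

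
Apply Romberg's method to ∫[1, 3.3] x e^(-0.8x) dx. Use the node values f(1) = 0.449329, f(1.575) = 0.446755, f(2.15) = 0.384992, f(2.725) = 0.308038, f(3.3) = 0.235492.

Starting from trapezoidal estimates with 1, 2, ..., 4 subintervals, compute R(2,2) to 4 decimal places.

R(0,0) (trapezoid, 1 panel, h=2.3000): 0.787544
R(1,0) (trapezoid, 2 panels, h=1.1500): 0.836513
R(2,0) (trapezoid, 4 panels, h=0.5750): 0.852262
R(1,1) = 0.836513 + (0.836513 − 0.787544)/3 = 0.852836
R(2,1) = 0.852262 + (0.852262 − 0.836513)/3 = 0.857512
R(2,2) = 0.857512 + (0.857512 − 0.852836)/15 = 0.857824

0.8578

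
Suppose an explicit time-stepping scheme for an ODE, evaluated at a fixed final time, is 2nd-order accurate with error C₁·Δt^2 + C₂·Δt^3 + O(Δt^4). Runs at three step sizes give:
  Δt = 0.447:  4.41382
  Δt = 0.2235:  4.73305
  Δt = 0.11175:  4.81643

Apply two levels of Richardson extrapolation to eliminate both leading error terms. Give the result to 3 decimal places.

4.845

First eliminate the Δt^2 term (factor 2^2 = 4):
  B₁ = (4·4.73305 − 4.41382)/3 = 4.83946
  B₂ = (4·4.81643 − 4.73305)/3 = 4.84422
Then eliminate the Δt^3 term (factor 2^3 = 8):
  (8·4.84422 − 4.83946)/7 = 4.84490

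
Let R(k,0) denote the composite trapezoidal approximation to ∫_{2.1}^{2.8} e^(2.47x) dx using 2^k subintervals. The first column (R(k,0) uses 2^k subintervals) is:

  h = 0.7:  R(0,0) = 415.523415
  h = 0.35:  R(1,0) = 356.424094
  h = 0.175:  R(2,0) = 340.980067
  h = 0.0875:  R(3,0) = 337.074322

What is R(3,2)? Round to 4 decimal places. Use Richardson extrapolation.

Richardson extrapolation on the trapezoidal column (denominator 4−1=3):
R(2,1) = 340.980067 + (340.980067 − 356.424094)/3 = 335.832058
R(3,1) = 337.074322 + (337.074322 − 340.980067)/3 = 335.772407
R(3,2) = 335.772407 + (335.772407 − 335.832058)/15 = 335.768430

335.7684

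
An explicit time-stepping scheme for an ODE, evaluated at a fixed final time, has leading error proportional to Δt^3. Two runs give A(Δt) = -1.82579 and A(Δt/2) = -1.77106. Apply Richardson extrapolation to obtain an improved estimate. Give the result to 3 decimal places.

The leading error scales as Δt^3; refining by a factor of 2 reduces it by 2^3 = 8.
Extrapolated value = (8·A(Δt/2) − A(Δt)) / (8 − 1)
= (8·(-1.77106) − (-1.82579)) / 7
= -12.34269 / 7 = -1.76324

-1.763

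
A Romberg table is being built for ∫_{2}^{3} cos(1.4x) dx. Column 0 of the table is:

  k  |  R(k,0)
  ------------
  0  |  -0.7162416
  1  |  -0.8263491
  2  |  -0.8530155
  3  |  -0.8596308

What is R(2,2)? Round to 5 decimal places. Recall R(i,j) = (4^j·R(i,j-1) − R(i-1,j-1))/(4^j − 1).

Richardson extrapolation on the trapezoidal column (denominator 4−1=3):
R(1,1) = (4·(-0.8263491) − (-0.7162416)) / 3 = -0.8630516
R(2,1) = -0.8530155 + (-0.8530155 − (-0.8263491))/3 = -0.8619043
R(2,2) = -0.8619043 + (-0.8619043 − (-0.8630516))/15 = -0.8618278
(Column j=1 coincides with Simpson's rule on the same nodes.)

-0.86183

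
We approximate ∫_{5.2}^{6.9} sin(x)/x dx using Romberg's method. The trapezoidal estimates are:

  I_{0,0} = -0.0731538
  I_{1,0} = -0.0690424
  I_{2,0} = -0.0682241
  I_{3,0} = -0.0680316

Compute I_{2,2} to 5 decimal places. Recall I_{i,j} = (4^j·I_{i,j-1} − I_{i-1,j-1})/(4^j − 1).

-0.06797

Richardson extrapolation on the trapezoidal column (denominator 4−1=3):
I_{1,1} = -0.0690424 + (-0.0690424 − (-0.0731538))/3 = -0.0676719
I_{2,1} = (4·(-0.0682241) − (-0.0690424)) / 3 = -0.0679513
I_{2,2} = (16·(-0.0679513) − (-0.0676719)) / 15 = -0.0679699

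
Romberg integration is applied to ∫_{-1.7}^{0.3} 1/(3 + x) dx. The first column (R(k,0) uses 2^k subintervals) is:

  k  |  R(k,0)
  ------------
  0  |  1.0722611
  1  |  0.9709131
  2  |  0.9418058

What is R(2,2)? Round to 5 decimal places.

0.93177

R(1,1) = (4·0.9709131 − 1.0722611) / 3 = 0.9371304
R(2,1) = 0.9418058 + (0.9418058 − 0.9709131)/3 = 0.9321034
R(2,2) = (16·0.9321034 − 0.9371304) / 15 = 0.9317683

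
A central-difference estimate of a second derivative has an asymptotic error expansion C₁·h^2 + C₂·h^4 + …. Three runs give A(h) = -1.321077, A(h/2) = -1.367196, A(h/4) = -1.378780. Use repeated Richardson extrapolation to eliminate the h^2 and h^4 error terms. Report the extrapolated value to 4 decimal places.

First eliminate the h^2 term (factor 2^2 = 4):
  B₁ = (4·(-1.367196) − (-1.321077))/3 = -1.382569
  B₂ = (4·(-1.378780) − (-1.367196))/3 = -1.382641
Then eliminate the h^4 term (factor 2^4 = 16):
  (16·(-1.382641) − (-1.382569))/15 = -1.382646

-1.3826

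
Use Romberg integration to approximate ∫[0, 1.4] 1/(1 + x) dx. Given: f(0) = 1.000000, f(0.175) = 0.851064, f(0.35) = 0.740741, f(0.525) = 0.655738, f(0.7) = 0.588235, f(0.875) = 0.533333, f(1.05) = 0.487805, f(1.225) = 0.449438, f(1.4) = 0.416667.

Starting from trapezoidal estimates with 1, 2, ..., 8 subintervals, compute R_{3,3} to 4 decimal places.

0.8755

R_{0,0} (trapezoid, 1 panel, h=1.4000): 0.991667
R_{1,0} (trapezoid, 2 panels, h=0.7000): 0.907598
R_{2,0} (trapezoid, 4 panels, h=0.3500): 0.883790
R_{3,0} (trapezoid, 8 panels, h=0.1750): 0.877570
R_{1,1} = 0.907598 + (0.907598 − 0.991667)/3 = 0.879575
R_{2,1} = 0.883790 + (0.883790 − 0.907598)/3 = 0.875854
R_{3,1} = 0.877570 + (0.877570 − 0.883790)/3 = 0.875497
R_{2,2} = 0.875854 + (0.875854 − 0.879575)/15 = 0.875606
R_{3,2} = 0.875497 + (0.875497 − 0.875854)/15 = 0.875473
R_{3,3} = 0.875473 + (0.875473 − 0.875606)/63 = 0.875471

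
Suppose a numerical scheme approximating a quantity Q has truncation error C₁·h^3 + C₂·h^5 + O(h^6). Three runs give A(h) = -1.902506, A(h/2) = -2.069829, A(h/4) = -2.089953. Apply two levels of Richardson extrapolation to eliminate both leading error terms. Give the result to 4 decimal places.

First eliminate the h^3 term (factor 2^3 = 8):
  B₁ = (8·(-2.069829) − (-1.902506))/7 = -2.093732
  B₂ = (8·(-2.089953) − (-2.069829))/7 = -2.092828
Then eliminate the h^5 term (factor 2^5 = 32):
  (32·(-2.092828) − (-2.093732))/31 = -2.092799

-2.0928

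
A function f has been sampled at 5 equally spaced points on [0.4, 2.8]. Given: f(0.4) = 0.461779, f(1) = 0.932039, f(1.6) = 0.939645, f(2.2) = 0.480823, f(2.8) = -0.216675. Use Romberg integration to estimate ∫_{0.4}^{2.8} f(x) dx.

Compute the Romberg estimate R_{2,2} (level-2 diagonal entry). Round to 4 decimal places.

R_{0,0} (trapezoid, 1 panel, h=2.4000): 0.294125
R_{1,0} (trapezoid, 2 panels, h=1.2000): 1.274636
R_{2,0} (trapezoid, 4 panels, h=0.6000): 1.485035
R_{1,1} = 1.274636 + (1.274636 − 0.294125)/3 = 1.601473
R_{2,1} = 1.485035 + (1.485035 − 1.274636)/3 = 1.555168
R_{2,2} = 1.555168 + (1.555168 − 1.601473)/15 = 1.552081

1.5521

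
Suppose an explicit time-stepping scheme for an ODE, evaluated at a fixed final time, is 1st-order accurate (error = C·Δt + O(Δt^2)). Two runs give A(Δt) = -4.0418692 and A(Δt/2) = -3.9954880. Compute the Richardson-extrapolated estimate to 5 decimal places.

Extrapolated value = (2·A(Δt/2) − A(Δt)) / (2 − 1)
= (2·(-3.9954880) − (-4.0418692)) / 1
= -3.9491068 / 1 = -3.9491068

-3.94911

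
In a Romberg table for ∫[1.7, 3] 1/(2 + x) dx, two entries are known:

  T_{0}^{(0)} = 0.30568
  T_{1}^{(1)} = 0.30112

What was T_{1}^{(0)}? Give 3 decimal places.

0.302

From T_{1}^{(1)} = (4·T_{1}^{(0)} − T_{0}^{(0)})/3, solve for T_{1}^{(0)}:
4·T_{1}^{(0)} = 3·0.30112 + 0.30568 = 1.20904
T_{1}^{(0)} = 0.30226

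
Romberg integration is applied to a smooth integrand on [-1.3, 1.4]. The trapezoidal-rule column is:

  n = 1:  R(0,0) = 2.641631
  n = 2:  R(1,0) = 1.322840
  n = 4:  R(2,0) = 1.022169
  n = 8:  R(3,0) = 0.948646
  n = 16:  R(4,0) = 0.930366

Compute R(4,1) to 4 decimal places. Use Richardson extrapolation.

0.9243

R(4,1) = (4·0.930366 − 0.948646) / 3 = 0.924273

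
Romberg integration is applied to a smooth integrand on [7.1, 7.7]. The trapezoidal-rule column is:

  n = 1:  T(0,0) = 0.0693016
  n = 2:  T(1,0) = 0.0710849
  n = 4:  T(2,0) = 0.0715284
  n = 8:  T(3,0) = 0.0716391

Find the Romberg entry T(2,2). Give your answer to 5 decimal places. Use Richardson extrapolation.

0.07168

Richardson extrapolation on the trapezoidal column (denominator 4−1=3):
T(1,1) = (4·0.0710849 − 0.0693016) / 3 = 0.0716793
T(2,1) = 0.0715284 + (0.0715284 − 0.0710849)/3 = 0.0716762
T(2,2) = 0.0716762 + (0.0716762 − 0.0716793)/15 = 0.0716760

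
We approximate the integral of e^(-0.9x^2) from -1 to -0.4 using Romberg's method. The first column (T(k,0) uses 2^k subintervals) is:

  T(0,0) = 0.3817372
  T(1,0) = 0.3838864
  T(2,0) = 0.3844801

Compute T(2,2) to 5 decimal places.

T(1,1) = (4·0.3838864 − 0.3817372) / 3 = 0.3846028
T(2,1) = (4·0.3844801 − 0.3838864) / 3 = 0.3846780
T(2,2) = 0.3846780 + (0.3846780 − 0.3846028)/15 = 0.3846830

0.38468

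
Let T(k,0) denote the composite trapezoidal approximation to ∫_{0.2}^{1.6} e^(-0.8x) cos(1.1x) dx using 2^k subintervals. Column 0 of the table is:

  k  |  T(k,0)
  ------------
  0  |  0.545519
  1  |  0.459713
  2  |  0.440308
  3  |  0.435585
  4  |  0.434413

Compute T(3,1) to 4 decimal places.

0.4340

T(3,1) = (4·0.435585 − 0.440308) / 3 = 0.434011
(Column j=1 coincides with Simpson's rule on the same nodes.)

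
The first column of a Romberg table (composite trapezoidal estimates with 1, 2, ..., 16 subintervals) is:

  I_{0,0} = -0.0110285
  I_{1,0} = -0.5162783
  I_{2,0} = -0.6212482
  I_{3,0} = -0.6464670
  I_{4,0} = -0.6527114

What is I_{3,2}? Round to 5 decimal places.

Richardson extrapolation on the trapezoidal column (denominator 4−1=3):
I_{2,1} = -0.6212482 + (-0.6212482 − (-0.5162783))/3 = -0.6562382
I_{3,1} = (4·(-0.6464670) − (-0.6212482)) / 3 = -0.6548733
I_{3,2} = -0.6548733 + (-0.6548733 − (-0.6562382))/15 = -0.6547823
(Column j=1 coincides with Simpson's rule on the same nodes.)

-0.65478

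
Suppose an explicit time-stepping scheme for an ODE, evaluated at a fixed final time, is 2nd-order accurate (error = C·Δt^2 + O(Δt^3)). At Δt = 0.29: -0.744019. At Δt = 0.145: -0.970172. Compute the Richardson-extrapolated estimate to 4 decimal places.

-1.0456

Extrapolated value = (4·A(Δt/2) − A(Δt)) / (4 − 1)
= (4·(-0.970172) − (-0.744019)) / 3
= -3.136669 / 3 = -1.045556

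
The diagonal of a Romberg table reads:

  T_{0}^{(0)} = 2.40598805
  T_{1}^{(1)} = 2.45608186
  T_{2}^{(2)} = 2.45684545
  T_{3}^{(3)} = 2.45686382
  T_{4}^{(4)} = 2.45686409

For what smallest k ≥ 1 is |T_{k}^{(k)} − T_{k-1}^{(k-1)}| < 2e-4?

|T_{1}^{(1)} − T_{0}^{(0)}| = 0.05009381 ≥ 2e-4
|T_{2}^{(2)} − T_{1}^{(1)}| = 0.00076359 ≥ 2e-4
|T_{3}^{(3)} − T_{2}^{(2)}| = 0.00001837 < 2e-4

k = 3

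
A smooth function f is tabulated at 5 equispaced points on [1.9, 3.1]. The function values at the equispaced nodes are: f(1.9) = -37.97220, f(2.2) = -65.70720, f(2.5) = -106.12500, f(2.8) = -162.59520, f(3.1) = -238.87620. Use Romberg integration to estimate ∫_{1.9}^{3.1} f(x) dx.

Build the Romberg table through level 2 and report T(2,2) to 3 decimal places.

T(0,0) (trapezoid, 1 panel, h=1.2000): -166.10904
T(1,0) (trapezoid, 2 panels, h=0.6000): -146.72952
T(2,0) (trapezoid, 4 panels, h=0.3000): -141.85548
T(1,1) = -146.72952 + (-146.72952 − (-166.10904))/3 = -140.26968
T(2,1) = -141.85548 + (-141.85548 − (-146.72952))/3 = -140.23080
T(2,2) = -140.23080 + (-140.23080 − (-140.26968))/15 = -140.22821

-140.228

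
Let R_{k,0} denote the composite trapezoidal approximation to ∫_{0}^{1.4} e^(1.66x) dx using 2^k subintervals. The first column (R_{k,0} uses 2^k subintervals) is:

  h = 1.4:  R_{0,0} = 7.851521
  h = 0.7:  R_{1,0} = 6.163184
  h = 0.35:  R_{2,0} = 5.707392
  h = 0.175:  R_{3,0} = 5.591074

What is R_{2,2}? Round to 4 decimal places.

Richardson extrapolation on the trapezoidal column (denominator 4−1=3):
R_{1,1} = 6.163184 + (6.163184 − 7.851521)/3 = 5.600405
R_{2,1} = (4·5.707392 − 6.163184) / 3 = 5.555461
R_{2,2} = 5.555461 + (5.555461 − 5.600405)/15 = 5.552465

5.5525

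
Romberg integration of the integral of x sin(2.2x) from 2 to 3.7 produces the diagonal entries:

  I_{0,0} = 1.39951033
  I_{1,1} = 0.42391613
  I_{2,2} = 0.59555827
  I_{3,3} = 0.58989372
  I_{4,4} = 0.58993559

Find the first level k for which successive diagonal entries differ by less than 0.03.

k = 3

|I_{1,1} − I_{0,0}| = 0.97559420 ≥ 0.03
|I_{2,2} − I_{1,1}| = 0.17164214 ≥ 0.03
|I_{3,3} − I_{2,2}| = 0.00566455 < 0.03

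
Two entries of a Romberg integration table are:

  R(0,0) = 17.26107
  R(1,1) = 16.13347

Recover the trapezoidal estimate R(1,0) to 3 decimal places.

16.415

From R(1,1) = (4·R(1,0) − R(0,0))/3, solve for R(1,0):
4·R(1,0) = 3·16.13347 + 17.26107 = 65.66148
R(1,0) = 16.41537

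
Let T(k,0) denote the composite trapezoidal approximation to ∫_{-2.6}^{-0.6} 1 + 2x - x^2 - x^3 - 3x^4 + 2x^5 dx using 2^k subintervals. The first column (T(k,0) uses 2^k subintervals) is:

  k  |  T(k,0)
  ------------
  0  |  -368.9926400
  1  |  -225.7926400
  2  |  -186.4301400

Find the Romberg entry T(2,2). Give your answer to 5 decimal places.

-172.99264

T(1,1) = -225.7926400 + (-225.7926400 − (-368.9926400))/3 = -178.0593067
T(2,1) = (4·(-186.4301400) − (-225.7926400)) / 3 = -173.3093067
T(2,2) = -173.3093067 + (-173.3093067 − (-178.0593067))/15 = -172.9926400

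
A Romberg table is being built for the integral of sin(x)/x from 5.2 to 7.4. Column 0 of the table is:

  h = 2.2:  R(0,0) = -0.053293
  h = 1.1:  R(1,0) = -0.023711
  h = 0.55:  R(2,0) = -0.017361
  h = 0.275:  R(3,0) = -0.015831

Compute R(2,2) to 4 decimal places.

Richardson extrapolation on the trapezoidal column (denominator 4−1=3):
R(1,1) = -0.023711 + (-0.023711 − (-0.053293))/3 = -0.013850
R(2,1) = -0.017361 + (-0.017361 − (-0.023711))/3 = -0.015244
R(2,2) = (16·(-0.015244) − (-0.013850)) / 15 = -0.015337
(Column j=1 coincides with Simpson's rule on the same nodes.)

-0.0153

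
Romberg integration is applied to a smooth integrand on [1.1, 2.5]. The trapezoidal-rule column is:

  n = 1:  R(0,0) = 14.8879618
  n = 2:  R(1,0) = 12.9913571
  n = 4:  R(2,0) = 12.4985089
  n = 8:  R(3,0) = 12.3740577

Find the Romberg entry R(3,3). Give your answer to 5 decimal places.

Richardson extrapolation on the trapezoidal column (denominator 4−1=3):
R(1,1) = 12.9913571 + (12.9913571 − 14.8879618)/3 = 12.3591555
R(2,1) = (4·12.4985089 − 12.9913571) / 3 = 12.3342262
R(3,1) = 12.3740577 + (12.3740577 − 12.4985089)/3 = 12.3325740
R(2,2) = (16·12.3342262 − 12.3591555) / 15 = 12.3325642
R(3,2) = (16·12.3325740 − 12.3342262) / 15 = 12.3324639
R(3,3) = 12.3324639 + (12.3324639 − 12.3325642)/63 = 12.3324623
(Column j=1 coincides with Simpson's rule on the same nodes.)

12.33246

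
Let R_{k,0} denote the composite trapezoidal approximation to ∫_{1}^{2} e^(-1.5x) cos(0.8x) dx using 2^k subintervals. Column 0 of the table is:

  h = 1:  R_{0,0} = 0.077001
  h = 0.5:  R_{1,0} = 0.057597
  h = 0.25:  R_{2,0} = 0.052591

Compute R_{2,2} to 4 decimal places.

0.0509

Richardson extrapolation on the trapezoidal column (denominator 4−1=3):
R_{1,1} = (4·0.057597 − 0.077001) / 3 = 0.051129
R_{2,1} = (4·0.052591 − 0.057597) / 3 = 0.050922
R_{2,2} = 0.050922 + (0.050922 − 0.051129)/15 = 0.050908
(Column j=1 coincides with Simpson's rule on the same nodes.)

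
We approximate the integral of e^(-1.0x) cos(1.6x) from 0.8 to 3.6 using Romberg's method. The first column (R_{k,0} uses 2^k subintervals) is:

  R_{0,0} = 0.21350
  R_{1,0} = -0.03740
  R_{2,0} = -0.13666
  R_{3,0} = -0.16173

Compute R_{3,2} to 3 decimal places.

-0.170

R_{2,1} = (4·(-0.13666) − (-0.03740)) / 3 = -0.16975
R_{3,1} = (4·(-0.16173) − (-0.13666)) / 3 = -0.17009
R_{3,2} = (16·(-0.17009) − (-0.16975)) / 15 = -0.17011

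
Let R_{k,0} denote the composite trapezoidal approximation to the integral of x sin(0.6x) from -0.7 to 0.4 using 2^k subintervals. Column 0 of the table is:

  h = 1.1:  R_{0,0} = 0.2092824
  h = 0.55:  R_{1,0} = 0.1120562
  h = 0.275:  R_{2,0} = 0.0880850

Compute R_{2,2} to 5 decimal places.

Richardson extrapolation on the trapezoidal column (denominator 4−1=3):
R_{1,1} = (4·0.1120562 − 0.2092824) / 3 = 0.0796475
R_{2,1} = (4·0.0880850 − 0.1120562) / 3 = 0.0800946
R_{2,2} = (16·0.0800946 − 0.0796475) / 15 = 0.0801244

0.08012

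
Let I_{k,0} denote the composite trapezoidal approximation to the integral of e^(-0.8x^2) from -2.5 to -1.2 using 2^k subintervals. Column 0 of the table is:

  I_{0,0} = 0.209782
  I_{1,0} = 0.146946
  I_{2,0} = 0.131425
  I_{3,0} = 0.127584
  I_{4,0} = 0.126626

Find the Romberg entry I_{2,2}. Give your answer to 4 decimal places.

0.1263

Richardson extrapolation on the trapezoidal column (denominator 4−1=3):
I_{1,1} = (4·0.146946 − 0.209782) / 3 = 0.126001
I_{2,1} = 0.131425 + (0.131425 − 0.146946)/3 = 0.126251
I_{2,2} = 0.126251 + (0.126251 − 0.126001)/15 = 0.126268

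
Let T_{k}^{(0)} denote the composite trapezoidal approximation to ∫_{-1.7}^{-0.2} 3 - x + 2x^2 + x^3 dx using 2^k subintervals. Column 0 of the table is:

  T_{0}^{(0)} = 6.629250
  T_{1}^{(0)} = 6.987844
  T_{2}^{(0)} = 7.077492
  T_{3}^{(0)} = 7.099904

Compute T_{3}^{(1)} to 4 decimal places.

7.1074

Richardson extrapolation on the trapezoidal column (denominator 4−1=3):
T_{3}^{(1)} = 7.099904 + (7.099904 − 7.077492)/3 = 7.107375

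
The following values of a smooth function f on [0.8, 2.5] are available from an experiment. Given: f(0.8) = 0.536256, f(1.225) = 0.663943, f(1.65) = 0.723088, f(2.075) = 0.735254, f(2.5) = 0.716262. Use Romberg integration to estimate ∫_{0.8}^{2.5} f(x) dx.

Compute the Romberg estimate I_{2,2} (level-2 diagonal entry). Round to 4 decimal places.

1.1752

I_{0,0} (trapezoid, 1 panel, h=1.7000): 1.064640
I_{1,0} (trapezoid, 2 panels, h=0.8500): 1.146945
I_{2,0} (trapezoid, 4 panels, h=0.4250): 1.168131
I_{1,1} = 1.146945 + (1.146945 − 1.064640)/3 = 1.174380
I_{2,1} = 1.168131 + (1.168131 − 1.146945)/3 = 1.175193
I_{2,2} = 1.175193 + (1.175193 − 1.174380)/15 = 1.175247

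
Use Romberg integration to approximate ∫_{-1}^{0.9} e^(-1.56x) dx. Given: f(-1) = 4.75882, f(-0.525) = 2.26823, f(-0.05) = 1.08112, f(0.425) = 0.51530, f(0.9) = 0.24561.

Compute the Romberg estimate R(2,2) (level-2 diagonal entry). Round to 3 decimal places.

2.894

R(0,0) (trapezoid, 1 panel, h=1.9000): 4.75421
R(1,0) (trapezoid, 2 panels, h=0.9500): 3.40417
R(2,0) (trapezoid, 4 panels, h=0.4750): 3.02426
R(1,1) = 3.40417 + (3.40417 − 4.75421)/3 = 2.95416
R(2,1) = 3.02426 + (3.02426 − 3.40417)/3 = 2.89762
R(2,2) = 2.89762 + (2.89762 − 2.95416)/15 = 2.89385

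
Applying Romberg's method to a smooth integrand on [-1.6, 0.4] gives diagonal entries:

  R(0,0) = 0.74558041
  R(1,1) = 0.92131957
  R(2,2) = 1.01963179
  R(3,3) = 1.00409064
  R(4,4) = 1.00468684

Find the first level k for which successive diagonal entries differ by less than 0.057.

k = 3

|R(1,1) − R(0,0)| = 0.17573916 ≥ 0.057
|R(2,2) − R(1,1)| = 0.09831222 ≥ 0.057
|R(3,3) − R(2,2)| = 0.01554115 < 0.057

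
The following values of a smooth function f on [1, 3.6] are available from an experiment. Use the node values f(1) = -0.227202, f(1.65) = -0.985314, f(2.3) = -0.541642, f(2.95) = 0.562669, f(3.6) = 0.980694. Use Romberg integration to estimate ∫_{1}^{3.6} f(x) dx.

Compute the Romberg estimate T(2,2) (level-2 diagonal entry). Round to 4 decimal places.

-0.4261

T(0,0) (trapezoid, 1 panel, h=2.6000): 0.979540
T(1,0) (trapezoid, 2 panels, h=1.3000): -0.214365
T(2,0) (trapezoid, 4 panels, h=0.6500): -0.381902
T(1,1) = -0.214365 + (-0.214365 − 0.979540)/3 = -0.612333
T(2,1) = -0.381902 + (-0.381902 − (-0.214365))/3 = -0.437748
T(2,2) = -0.437748 + (-0.437748 − (-0.612333))/15 = -0.426109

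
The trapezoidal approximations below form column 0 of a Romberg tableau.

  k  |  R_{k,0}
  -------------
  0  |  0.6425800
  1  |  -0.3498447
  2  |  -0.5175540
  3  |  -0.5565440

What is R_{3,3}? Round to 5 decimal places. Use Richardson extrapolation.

Richardson extrapolation on the trapezoidal column (denominator 4−1=3):
R_{1,1} = (4·(-0.3498447) − 0.6425800) / 3 = -0.6806529
R_{2,1} = (4·(-0.5175540) − (-0.3498447)) / 3 = -0.5734571
R_{3,1} = -0.5565440 + (-0.5565440 − (-0.5175540))/3 = -0.5695407
R_{2,2} = -0.5734571 + (-0.5734571 − (-0.6806529))/15 = -0.5663107
R_{3,2} = -0.5695407 + (-0.5695407 − (-0.5734571))/15 = -0.5692796
R_{3,3} = -0.5692796 + (-0.5692796 − (-0.5663107))/63 = -0.5693267
(Column j=1 coincides with Simpson's rule on the same nodes.)

-0.56933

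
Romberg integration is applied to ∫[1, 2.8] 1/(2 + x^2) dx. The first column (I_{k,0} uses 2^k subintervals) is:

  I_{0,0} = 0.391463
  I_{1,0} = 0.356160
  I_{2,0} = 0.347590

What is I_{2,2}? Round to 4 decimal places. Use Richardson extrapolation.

Richardson extrapolation on the trapezoidal column (denominator 4−1=3):
I_{1,1} = 0.356160 + (0.356160 − 0.391463)/3 = 0.344392
I_{2,1} = (4·0.347590 − 0.356160) / 3 = 0.344733
I_{2,2} = (16·0.344733 − 0.344392) / 15 = 0.344756
(Column j=1 coincides with Simpson's rule on the same nodes.)

0.3448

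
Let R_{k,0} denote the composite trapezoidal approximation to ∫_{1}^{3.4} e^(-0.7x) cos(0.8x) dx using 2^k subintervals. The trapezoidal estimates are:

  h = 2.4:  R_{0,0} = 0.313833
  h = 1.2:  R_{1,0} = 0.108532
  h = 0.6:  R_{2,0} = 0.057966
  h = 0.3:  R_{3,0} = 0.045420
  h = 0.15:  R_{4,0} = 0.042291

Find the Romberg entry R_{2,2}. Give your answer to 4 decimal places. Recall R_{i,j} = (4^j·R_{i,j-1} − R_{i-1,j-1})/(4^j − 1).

Richardson extrapolation on the trapezoidal column (denominator 4−1=3):
R_{1,1} = (4·0.108532 − 0.313833) / 3 = 0.040098
R_{2,1} = 0.057966 + (0.057966 − 0.108532)/3 = 0.041111
R_{2,2} = 0.041111 + (0.041111 − 0.040098)/15 = 0.041179
(Column j=1 coincides with Simpson's rule on the same nodes.)

0.0412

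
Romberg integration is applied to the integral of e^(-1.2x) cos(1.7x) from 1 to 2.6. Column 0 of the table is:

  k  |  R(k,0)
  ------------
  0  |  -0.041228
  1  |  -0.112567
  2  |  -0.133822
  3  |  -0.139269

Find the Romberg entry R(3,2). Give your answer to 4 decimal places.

R(2,1) = (4·(-0.133822) − (-0.112567)) / 3 = -0.140907
R(3,1) = (4·(-0.139269) − (-0.133822)) / 3 = -0.141085
R(3,2) = (16·(-0.141085) − (-0.140907)) / 15 = -0.141097
(Column j=1 coincides with Simpson's rule on the same nodes.)

-0.1411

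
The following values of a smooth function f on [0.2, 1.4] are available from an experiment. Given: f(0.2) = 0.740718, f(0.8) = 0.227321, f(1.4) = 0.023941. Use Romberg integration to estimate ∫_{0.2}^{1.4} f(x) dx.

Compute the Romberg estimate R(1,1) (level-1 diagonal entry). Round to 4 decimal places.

0.3348

R(0,0) (trapezoid, 1 panel, h=1.2000): 0.458795
R(1,0) (trapezoid, 2 panels, h=0.6000): 0.365790
R(1,1) = 0.365790 + (0.365790 − 0.458795)/3 = 0.334788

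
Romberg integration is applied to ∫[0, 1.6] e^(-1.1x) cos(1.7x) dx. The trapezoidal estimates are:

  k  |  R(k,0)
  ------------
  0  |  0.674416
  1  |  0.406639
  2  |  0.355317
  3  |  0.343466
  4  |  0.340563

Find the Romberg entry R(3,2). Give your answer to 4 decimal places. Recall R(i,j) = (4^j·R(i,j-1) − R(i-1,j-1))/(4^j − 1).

Richardson extrapolation on the trapezoidal column (denominator 4−1=3):
R(2,1) = 0.355317 + (0.355317 − 0.406639)/3 = 0.338210
R(3,1) = (4·0.343466 − 0.355317) / 3 = 0.339516
R(3,2) = (16·0.339516 − 0.338210) / 15 = 0.339603
(Column j=1 coincides with Simpson's rule on the same nodes.)

0.3396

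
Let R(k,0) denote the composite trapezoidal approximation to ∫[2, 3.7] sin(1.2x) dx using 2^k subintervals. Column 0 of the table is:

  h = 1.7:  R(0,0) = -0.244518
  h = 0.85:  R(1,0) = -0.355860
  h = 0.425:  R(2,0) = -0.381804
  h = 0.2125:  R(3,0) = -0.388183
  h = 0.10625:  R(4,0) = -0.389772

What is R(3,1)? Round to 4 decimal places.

Richardson extrapolation on the trapezoidal column (denominator 4−1=3):
R(3,1) = -0.388183 + (-0.388183 − (-0.381804))/3 = -0.390309

-0.3903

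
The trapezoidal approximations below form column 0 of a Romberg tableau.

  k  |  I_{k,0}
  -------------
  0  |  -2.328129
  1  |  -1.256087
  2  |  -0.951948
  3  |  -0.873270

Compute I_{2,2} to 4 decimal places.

I_{1,1} = -1.256087 + (-1.256087 − (-2.328129))/3 = -0.898740
I_{2,1} = -0.951948 + (-0.951948 − (-1.256087))/3 = -0.850568
I_{2,2} = (16·(-0.850568) − (-0.898740)) / 15 = -0.847357

-0.8474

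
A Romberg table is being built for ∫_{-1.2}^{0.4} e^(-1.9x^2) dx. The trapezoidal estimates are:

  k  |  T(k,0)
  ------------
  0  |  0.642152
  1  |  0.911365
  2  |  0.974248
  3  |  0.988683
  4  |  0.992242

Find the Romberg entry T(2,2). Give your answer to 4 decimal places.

Richardson extrapolation on the trapezoidal column (denominator 4−1=3):
T(1,1) = (4·0.911365 − 0.642152) / 3 = 1.001103
T(2,1) = 0.974248 + (0.974248 − 0.911365)/3 = 0.995209
T(2,2) = 0.995209 + (0.995209 − 1.001103)/15 = 0.994816

0.9948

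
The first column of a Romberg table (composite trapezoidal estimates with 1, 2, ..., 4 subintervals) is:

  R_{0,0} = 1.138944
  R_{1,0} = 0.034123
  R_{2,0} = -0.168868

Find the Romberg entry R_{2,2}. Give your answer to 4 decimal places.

R_{1,1} = (4·0.034123 − 1.138944) / 3 = -0.334151
R_{2,1} = (4·(-0.168868) − 0.034123) / 3 = -0.236532
R_{2,2} = (16·(-0.236532) − (-0.334151)) / 15 = -0.230024

-0.2300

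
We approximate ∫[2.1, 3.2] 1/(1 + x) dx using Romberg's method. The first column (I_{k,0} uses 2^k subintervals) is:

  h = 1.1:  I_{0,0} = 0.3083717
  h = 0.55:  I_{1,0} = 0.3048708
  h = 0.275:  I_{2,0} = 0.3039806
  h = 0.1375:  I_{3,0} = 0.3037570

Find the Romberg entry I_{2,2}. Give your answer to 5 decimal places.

I_{1,1} = 0.3048708 + (0.3048708 − 0.3083717)/3 = 0.3037038
I_{2,1} = (4·0.3039806 − 0.3048708) / 3 = 0.3036839
I_{2,2} = (16·0.3036839 − 0.3037038) / 15 = 0.3036826

0.30368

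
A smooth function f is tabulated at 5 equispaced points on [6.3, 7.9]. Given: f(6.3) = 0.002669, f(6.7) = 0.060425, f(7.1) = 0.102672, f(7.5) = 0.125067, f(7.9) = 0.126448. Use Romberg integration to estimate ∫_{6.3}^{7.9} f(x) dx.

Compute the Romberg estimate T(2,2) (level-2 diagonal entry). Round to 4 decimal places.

0.1435

T(0,0) (trapezoid, 1 panel, h=1.6000): 0.103294
T(1,0) (trapezoid, 2 panels, h=0.8000): 0.133784
T(2,0) (trapezoid, 4 panels, h=0.4000): 0.141089
T(1,1) = 0.133784 + (0.133784 − 0.103294)/3 = 0.143947
T(2,1) = 0.141089 + (0.141089 − 0.133784)/3 = 0.143524
T(2,2) = 0.143524 + (0.143524 − 0.143947)/15 = 0.143496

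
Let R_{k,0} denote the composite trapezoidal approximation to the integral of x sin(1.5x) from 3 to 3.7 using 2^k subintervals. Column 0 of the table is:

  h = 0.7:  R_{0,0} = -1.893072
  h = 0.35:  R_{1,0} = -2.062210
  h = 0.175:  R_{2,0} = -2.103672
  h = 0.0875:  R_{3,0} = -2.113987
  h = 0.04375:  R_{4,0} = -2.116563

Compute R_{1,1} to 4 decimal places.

Richardson extrapolation on the trapezoidal column (denominator 4−1=3):
R_{1,1} = -2.062210 + (-2.062210 − (-1.893072))/3 = -2.118589

-2.1186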